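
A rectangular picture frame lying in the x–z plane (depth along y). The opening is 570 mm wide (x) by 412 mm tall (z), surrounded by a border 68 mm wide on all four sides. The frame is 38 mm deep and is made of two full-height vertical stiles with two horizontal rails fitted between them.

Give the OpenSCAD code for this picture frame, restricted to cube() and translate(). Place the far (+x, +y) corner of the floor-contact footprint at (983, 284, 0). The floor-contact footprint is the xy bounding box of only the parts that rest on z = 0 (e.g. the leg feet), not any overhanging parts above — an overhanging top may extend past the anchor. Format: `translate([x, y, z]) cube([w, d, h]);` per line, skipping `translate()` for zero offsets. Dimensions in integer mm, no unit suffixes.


translate([277, 246, 0]) cube([68, 38, 548]);
translate([915, 246, 0]) cube([68, 38, 548]);
translate([345, 246, 0]) cube([570, 38, 68]);
translate([345, 246, 480]) cube([570, 38, 68]);


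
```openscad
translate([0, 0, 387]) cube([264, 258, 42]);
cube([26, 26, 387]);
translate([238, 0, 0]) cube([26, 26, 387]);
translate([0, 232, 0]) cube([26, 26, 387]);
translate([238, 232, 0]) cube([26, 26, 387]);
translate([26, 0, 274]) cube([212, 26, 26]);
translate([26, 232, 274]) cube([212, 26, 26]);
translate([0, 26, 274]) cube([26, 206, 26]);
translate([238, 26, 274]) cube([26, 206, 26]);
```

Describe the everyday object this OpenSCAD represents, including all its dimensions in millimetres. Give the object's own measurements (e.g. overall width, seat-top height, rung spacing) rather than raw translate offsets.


A four-legged stool. The seat is a 264×258×42 mm slab whose top surface is at z = 429 mm; four square legs, each 26×26 mm in cross-section, run from the floor (z = 0) to the underside of the seat, each flush with a corner of the seat. Four stretchers, 26 mm wide and 26 mm tall, connect adjacent legs with their undersides at z = 274 mm, each running between the inner faces of the legs it joins and aligned with the legs' outer faces on the other axis.


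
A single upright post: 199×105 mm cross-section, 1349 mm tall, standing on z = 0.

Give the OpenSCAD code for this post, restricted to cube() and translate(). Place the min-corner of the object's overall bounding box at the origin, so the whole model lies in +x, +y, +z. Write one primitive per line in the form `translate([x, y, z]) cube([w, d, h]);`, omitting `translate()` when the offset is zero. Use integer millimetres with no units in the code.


cube([199, 105, 1349]);


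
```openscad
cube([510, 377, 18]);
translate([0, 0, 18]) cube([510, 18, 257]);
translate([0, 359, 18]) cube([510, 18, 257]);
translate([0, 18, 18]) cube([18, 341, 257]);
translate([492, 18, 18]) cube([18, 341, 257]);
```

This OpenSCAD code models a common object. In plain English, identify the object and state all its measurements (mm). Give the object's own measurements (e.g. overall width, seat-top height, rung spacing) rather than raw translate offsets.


An open-topped rectangular box: outside dimensions 510×377×275 mm, with a uniform wall and base thickness of 18 mm. The base is a full 510×377 slab on the floor; four walls sit on top of the base. The front and back walls (the −y and +y sides) span the full width; the two side walls fit between them.


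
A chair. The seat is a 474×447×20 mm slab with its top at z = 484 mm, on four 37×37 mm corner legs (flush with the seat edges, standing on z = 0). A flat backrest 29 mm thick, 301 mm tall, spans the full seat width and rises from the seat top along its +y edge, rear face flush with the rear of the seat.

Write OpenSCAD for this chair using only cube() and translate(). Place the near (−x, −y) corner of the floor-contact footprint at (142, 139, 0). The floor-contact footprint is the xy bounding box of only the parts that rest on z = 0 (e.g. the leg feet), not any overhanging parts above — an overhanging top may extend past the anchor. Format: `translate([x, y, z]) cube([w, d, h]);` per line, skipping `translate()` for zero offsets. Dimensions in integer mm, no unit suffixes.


// leg_h = 484 - 20 = 464
translate([142, 139, 464]) cube([474, 447, 20]);
translate([142, 139, 0]) cube([37, 37, 464]);
translate([579, 139, 0]) cube([37, 37, 464]);
translate([142, 549, 0]) cube([37, 37, 464]);
translate([579, 549, 0]) cube([37, 37, 464]);
translate([142, 557, 484]) cube([474, 29, 301]);


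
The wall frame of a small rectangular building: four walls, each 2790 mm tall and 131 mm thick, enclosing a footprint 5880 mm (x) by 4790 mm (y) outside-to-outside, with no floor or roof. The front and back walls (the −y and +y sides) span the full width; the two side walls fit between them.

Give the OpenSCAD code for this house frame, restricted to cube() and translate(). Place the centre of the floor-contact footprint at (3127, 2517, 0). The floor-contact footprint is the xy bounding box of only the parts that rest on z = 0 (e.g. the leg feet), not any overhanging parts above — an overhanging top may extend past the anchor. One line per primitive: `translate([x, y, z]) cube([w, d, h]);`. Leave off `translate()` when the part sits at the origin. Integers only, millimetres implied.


translate([187, 122, 0]) cube([5880, 131, 2790]);
translate([187, 4781, 0]) cube([5880, 131, 2790]);
translate([187, 253, 0]) cube([131, 4528, 2790]);
translate([5936, 253, 0]) cube([131, 4528, 2790]);


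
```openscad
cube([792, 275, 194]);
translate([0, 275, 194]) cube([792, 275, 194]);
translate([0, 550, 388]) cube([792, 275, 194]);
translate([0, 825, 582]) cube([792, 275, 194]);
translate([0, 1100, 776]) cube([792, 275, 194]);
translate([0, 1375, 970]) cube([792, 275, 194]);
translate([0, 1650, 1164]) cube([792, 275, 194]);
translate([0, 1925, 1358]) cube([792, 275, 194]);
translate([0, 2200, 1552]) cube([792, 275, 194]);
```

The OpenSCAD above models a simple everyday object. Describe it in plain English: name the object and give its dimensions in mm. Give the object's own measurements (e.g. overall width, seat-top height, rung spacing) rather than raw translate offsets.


A straight staircase of 9 solid steps. Each step is 792 mm wide (x), 275 mm deep (y, the going) and 194 mm tall (the rise). The first step rests on the floor; each subsequent step sits one going further in +y and one rise higher in +z, directly behind and above the previous step with no overlap.


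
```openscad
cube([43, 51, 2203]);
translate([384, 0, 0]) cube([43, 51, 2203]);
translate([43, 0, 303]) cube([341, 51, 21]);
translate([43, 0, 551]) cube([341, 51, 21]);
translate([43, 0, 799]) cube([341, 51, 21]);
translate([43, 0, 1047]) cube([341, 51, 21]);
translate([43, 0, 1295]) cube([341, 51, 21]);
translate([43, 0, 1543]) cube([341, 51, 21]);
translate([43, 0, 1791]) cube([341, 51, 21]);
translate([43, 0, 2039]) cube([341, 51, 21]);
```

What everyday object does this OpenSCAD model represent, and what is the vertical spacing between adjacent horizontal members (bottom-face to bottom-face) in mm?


A ladder. The rung spacing is 248 mm.

Two tall 43×51 posts with 8 short bars between them — a ladder. Adjacent rungs sit at z = 303 and z = 551, so the spacing is 551 − 303 = 248 mm.


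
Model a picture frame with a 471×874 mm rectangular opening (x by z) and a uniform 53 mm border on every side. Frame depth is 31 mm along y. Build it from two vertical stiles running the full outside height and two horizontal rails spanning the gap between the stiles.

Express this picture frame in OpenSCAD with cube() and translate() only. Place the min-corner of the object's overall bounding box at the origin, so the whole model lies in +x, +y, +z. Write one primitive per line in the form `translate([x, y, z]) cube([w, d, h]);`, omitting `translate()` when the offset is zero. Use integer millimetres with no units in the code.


cube([53, 31, 980]);
translate([524, 0, 0]) cube([53, 31, 980]);
translate([53, 0, 0]) cube([471, 31, 53]);
translate([53, 0, 927]) cube([471, 31, 53]);


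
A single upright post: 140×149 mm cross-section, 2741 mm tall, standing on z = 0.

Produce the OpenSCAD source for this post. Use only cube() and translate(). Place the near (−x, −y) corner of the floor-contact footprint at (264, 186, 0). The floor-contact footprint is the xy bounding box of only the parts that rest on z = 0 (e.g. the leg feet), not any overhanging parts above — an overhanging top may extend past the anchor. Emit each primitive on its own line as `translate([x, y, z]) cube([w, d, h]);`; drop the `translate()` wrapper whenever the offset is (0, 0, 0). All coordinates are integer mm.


translate([264, 186, 0]) cube([140, 149, 2741]);


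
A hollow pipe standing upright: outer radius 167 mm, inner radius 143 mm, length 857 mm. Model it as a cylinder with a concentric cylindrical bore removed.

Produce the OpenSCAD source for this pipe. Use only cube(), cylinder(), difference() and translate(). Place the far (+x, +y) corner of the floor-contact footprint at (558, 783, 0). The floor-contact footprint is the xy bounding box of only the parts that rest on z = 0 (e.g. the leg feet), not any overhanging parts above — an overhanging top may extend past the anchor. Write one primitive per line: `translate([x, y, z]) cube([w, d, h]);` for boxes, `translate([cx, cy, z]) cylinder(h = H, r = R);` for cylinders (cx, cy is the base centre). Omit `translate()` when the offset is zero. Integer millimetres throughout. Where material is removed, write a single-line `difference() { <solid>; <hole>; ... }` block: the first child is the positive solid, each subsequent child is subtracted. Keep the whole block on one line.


difference() { translate([391, 616, 0]) cylinder(h = 857, r = 167); translate([391, 616, 0]) cylinder(h = 857, r = 143); }


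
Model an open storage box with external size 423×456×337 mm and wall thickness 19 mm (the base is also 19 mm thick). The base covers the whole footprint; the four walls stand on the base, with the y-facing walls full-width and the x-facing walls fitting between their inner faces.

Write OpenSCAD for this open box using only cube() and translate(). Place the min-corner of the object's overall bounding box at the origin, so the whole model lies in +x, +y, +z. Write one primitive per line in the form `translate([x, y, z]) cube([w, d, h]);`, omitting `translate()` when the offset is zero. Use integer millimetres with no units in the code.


cube([423, 456, 19]);
translate([0, 0, 19]) cube([423, 19, 318]);
translate([0, 437, 19]) cube([423, 19, 318]);
translate([0, 19, 19]) cube([19, 418, 318]);
translate([404, 19, 19]) cube([19, 418, 318]);


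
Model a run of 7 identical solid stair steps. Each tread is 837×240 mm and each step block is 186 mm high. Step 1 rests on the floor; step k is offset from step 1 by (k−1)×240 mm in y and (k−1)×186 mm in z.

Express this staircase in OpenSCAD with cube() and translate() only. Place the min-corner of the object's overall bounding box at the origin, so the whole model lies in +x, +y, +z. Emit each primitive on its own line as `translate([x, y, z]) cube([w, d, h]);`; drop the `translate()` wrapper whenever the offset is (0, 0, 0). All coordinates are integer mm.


cube([837, 240, 186]);
translate([0, 240, 186]) cube([837, 240, 186]);
translate([0, 480, 372]) cube([837, 240, 186]);
translate([0, 720, 558]) cube([837, 240, 186]);
translate([0, 960, 744]) cube([837, 240, 186]);
translate([0, 1200, 930]) cube([837, 240, 186]);
translate([0, 1440, 1116]) cube([837, 240, 186]);


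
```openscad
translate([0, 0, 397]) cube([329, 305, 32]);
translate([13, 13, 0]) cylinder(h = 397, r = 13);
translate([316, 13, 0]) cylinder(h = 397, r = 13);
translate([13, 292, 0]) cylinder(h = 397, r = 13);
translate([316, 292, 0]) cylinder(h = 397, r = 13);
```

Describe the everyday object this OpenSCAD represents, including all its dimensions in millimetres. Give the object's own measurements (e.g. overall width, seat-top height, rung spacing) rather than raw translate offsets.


A four-legged stool. The seat is a 329×305×32 mm slab whose top surface is at z = 429 mm; four round legs, each 26 mm in diameter, run from the floor (z = 0) to the underside of the seat, each leg's axis is inset half a diameter from the nearest pair of seat edges (so the leg's bounding box is flush with the corner).


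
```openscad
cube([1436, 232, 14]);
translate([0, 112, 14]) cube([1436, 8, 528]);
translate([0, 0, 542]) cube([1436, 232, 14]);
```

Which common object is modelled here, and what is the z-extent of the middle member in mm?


An I-beam. The web height is 528 mm.

Two wide flanges with a thin centred web — an I-beam. Overall 556 mm minus two 14 mm flanges gives a web of 556 − 2·14 = 528 mm.


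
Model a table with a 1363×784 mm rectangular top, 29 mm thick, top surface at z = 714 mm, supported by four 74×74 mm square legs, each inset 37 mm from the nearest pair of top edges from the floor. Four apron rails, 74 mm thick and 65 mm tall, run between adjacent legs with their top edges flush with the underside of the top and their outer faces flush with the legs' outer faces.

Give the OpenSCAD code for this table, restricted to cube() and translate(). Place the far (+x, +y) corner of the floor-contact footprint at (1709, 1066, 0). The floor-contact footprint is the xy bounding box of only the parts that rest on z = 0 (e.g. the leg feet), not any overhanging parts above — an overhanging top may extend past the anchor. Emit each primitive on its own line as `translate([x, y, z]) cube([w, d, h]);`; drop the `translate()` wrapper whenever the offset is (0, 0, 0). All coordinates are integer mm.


translate([383, 319, 685]) cube([1363, 784, 29]);
translate([420, 356, 0]) cube([74, 74, 685]);
translate([1635, 356, 0]) cube([74, 74, 685]);
translate([420, 992, 0]) cube([74, 74, 685]);
translate([1635, 992, 0]) cube([74, 74, 685]);
translate([494, 356, 620]) cube([1141, 74, 65]);
translate([494, 992, 620]) cube([1141, 74, 65]);
translate([420, 430, 620]) cube([74, 562, 65]);
translate([1635, 430, 620]) cube([74, 562, 65]);


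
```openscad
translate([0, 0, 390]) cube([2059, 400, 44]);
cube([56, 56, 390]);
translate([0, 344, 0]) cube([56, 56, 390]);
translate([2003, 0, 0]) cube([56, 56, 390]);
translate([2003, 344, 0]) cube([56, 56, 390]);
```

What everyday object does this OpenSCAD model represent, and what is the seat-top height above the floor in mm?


A bench. The seat-top height is 434 mm.

A long slab on four corner posts — a bench. The slab sits at z = 390 with thickness 44, so the top is 390 + 44 = 434 mm.


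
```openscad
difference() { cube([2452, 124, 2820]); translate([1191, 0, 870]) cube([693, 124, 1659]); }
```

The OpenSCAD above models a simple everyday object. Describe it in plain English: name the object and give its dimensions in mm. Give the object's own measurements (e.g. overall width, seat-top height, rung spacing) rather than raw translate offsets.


A wall 2452 mm long (x), 124 mm thick (y), 2820 mm tall, with a rectangular window opening cut through it. The opening is 693 mm wide and 1659 mm tall; its sill is at z = 870 mm and its near (−x) edge is 1191 mm from the wall's −x end. The opening passes through the full wall thickness.


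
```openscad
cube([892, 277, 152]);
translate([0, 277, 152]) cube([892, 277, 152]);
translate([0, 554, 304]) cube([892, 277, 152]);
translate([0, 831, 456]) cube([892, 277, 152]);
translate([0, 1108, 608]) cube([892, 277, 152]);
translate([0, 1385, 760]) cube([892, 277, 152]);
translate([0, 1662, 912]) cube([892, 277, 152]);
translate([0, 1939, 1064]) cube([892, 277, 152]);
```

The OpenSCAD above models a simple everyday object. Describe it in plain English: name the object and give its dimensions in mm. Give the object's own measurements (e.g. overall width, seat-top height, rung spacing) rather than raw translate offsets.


A straight staircase of 8 solid steps. Each step is 892 mm wide (x), 277 mm deep (y, the going) and 152 mm tall (the rise). The first step rests on the floor; each subsequent step sits one going further in +y and one rise higher in +z, directly behind and above the previous step with no overlap.


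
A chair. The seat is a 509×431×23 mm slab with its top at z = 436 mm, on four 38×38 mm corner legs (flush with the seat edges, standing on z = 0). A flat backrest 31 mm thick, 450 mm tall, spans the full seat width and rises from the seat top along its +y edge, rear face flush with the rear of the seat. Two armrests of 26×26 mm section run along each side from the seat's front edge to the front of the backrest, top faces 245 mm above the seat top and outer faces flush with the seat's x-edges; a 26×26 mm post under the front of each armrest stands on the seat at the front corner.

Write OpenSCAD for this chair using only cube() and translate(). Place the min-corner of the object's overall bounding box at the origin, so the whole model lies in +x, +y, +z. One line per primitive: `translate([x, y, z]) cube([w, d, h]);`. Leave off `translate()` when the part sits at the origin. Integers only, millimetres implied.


// leg_h = 436 - 23 = 413
// arm post h = 245 - 26 = 219
translate([0, 0, 413]) cube([509, 431, 23]);
cube([38, 38, 413]);
translate([471, 0, 0]) cube([38, 38, 413]);
translate([0, 393, 0]) cube([38, 38, 413]);
translate([471, 393, 0]) cube([38, 38, 413]);
translate([0, 400, 436]) cube([509, 31, 450]);
translate([0, 0, 655]) cube([26, 400, 26]);
translate([483, 0, 655]) cube([26, 400, 26]);
translate([0, 0, 436]) cube([26, 26, 219]);
translate([483, 0, 436]) cube([26, 26, 219]);


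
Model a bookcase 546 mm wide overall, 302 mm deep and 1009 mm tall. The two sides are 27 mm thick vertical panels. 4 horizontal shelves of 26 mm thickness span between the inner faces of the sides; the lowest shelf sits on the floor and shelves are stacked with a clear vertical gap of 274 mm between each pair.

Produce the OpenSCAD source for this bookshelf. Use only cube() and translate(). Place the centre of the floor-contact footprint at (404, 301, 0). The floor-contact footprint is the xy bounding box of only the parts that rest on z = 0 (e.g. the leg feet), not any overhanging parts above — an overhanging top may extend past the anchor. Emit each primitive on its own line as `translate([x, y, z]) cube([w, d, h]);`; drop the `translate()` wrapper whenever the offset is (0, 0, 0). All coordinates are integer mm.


translate([131, 150, 0]) cube([27, 302, 1009]);
translate([650, 150, 0]) cube([27, 302, 1009]);
translate([158, 150, 0]) cube([492, 302, 26]);
translate([158, 150, 300]) cube([492, 302, 26]);
translate([158, 150, 600]) cube([492, 302, 26]);
translate([158, 150, 900]) cube([492, 302, 26]);


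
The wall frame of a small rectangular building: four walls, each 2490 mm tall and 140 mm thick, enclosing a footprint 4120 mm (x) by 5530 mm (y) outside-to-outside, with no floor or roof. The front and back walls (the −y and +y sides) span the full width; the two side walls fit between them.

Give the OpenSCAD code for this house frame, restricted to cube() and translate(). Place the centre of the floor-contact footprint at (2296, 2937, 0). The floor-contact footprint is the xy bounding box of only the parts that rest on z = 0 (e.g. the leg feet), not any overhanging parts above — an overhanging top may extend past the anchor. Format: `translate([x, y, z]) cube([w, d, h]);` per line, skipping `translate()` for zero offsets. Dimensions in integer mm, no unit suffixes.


translate([236, 172, 0]) cube([4120, 140, 2490]);
translate([236, 5562, 0]) cube([4120, 140, 2490]);
translate([236, 312, 0]) cube([140, 5250, 2490]);
translate([4216, 312, 0]) cube([140, 5250, 2490]);


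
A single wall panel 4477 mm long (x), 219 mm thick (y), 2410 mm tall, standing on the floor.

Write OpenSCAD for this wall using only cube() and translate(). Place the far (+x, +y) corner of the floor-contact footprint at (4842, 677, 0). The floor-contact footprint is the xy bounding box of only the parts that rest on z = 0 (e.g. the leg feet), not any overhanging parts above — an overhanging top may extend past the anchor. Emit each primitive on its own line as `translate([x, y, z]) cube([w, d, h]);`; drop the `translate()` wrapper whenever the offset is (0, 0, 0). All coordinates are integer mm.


translate([365, 458, 0]) cube([4477, 219, 2410]);


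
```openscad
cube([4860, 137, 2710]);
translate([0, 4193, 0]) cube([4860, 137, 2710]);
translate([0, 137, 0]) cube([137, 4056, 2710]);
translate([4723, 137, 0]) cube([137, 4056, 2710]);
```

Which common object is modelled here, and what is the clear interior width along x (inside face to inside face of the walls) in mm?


A house (or room) frame. The interior width is 4586 mm.

Four 2710 mm walls enclosing a rectangle with no floor or roof — a room or house frame. Outside width is 4860 mm and wall thickness is 137 mm, so the interior width is 4860 − 2 × 137 = 4586 mm.


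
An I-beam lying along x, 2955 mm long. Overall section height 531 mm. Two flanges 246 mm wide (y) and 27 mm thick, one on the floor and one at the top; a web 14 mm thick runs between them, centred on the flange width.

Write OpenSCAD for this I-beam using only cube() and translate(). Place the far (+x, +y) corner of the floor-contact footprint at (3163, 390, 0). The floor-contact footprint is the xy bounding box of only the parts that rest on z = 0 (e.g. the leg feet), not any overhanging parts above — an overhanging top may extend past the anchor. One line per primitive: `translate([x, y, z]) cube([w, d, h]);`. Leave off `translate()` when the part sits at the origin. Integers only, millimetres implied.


translate([208, 144, 0]) cube([2955, 246, 27]);
translate([208, 260, 27]) cube([2955, 14, 477]);
translate([208, 144, 504]) cube([2955, 246, 27]);


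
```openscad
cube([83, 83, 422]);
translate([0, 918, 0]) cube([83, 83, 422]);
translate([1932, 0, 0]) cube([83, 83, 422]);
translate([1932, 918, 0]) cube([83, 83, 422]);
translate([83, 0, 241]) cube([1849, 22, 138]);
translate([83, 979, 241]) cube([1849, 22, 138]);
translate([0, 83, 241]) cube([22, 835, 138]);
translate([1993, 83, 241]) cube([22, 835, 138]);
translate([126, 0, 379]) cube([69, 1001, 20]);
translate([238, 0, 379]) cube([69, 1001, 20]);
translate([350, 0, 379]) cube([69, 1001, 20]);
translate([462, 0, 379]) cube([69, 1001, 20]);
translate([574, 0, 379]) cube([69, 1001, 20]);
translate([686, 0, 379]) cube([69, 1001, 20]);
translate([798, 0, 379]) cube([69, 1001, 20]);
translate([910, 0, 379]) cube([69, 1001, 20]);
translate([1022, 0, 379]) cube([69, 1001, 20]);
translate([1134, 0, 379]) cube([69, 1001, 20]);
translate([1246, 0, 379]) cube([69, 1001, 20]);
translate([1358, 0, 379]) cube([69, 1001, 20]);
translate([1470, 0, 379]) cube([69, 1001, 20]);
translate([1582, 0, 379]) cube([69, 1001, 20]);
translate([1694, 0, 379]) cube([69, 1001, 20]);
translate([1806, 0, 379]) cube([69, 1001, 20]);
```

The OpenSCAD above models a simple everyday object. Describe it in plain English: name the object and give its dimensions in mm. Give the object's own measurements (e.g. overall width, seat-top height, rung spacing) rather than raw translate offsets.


A bed frame 2015 mm long (x) by 1001 mm wide (y). Four 83×83 mm corner posts, 422 mm tall, at the corners of the footprint. Four rails of 22 mm thickness and 138 mm height run between adjacent posts with their undersides at z = 241 mm, their outer faces flush with the outside of the frame (the two x-running rails run between the posts' inner faces; the two y-running rails run between the posts' inner faces). 16 slats, each 69 mm wide (x) and 20 mm thick, lie across the top of the two x-running rails, running the full 1001 mm width of the frame in y; along x they sit between the end posts with a 43 mm gap after the −x posts and between neighbouring slats, leaving 57 mm before the +x posts.


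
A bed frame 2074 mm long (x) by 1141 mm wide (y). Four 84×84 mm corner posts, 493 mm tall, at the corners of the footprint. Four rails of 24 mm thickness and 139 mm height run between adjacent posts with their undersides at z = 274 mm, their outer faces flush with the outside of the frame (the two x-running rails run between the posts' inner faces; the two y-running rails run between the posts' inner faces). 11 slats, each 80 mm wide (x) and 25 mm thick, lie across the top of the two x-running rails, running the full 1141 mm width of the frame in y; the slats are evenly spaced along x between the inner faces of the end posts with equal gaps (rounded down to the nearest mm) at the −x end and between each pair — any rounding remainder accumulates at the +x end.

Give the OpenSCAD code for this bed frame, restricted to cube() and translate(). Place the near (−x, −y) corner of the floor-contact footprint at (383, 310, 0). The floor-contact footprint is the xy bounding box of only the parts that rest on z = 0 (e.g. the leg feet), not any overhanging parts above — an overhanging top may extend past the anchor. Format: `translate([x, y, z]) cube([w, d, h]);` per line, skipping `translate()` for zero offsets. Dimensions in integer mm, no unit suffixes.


translate([383, 310, 0]) cube([84, 84, 493]);
translate([383, 1367, 0]) cube([84, 84, 493]);
translate([2373, 310, 0]) cube([84, 84, 493]);
translate([2373, 1367, 0]) cube([84, 84, 493]);
translate([467, 310, 274]) cube([1906, 24, 139]);
translate([467, 1427, 274]) cube([1906, 24, 139]);
translate([383, 394, 274]) cube([24, 973, 139]);
translate([2433, 394, 274]) cube([24, 973, 139]);
translate([552, 310, 413]) cube([80, 1141, 25]);
translate([717, 310, 413]) cube([80, 1141, 25]);
translate([882, 310, 413]) cube([80, 1141, 25]);
translate([1047, 310, 413]) cube([80, 1141, 25]);
translate([1212, 310, 413]) cube([80, 1141, 25]);
translate([1377, 310, 413]) cube([80, 1141, 25]);
translate([1542, 310, 413]) cube([80, 1141, 25]);
translate([1707, 310, 413]) cube([80, 1141, 25]);
translate([1872, 310, 413]) cube([80, 1141, 25]);
translate([2037, 310, 413]) cube([80, 1141, 25]);
translate([2202, 310, 413]) cube([80, 1141, 25]);


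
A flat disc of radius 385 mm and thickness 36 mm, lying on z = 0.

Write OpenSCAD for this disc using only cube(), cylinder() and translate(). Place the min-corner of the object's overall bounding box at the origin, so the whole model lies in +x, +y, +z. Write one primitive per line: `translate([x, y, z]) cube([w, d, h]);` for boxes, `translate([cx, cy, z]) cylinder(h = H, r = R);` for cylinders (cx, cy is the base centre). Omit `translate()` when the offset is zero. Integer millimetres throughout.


translate([385, 385, 0]) cylinder(h = 36, r = 385);


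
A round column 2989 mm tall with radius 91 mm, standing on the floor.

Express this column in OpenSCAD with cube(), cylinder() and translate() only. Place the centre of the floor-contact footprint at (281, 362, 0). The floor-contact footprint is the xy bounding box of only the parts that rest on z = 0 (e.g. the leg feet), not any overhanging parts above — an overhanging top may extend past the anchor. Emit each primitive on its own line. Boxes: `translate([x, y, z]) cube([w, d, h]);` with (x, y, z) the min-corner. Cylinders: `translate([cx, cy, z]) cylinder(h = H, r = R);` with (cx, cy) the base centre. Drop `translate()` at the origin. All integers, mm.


translate([281, 362, 0]) cylinder(h = 2989, r = 91);


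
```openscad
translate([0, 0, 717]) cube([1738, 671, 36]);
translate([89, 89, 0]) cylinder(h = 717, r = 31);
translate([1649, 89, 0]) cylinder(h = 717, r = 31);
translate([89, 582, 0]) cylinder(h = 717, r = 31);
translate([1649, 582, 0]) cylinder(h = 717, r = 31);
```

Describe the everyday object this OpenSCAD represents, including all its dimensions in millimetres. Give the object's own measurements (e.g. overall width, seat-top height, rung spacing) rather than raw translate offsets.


A rectangular dining table. The top is 1738×671×36 mm with its upper surface at z = 753 mm. It stands on four round legs of 62 mm diameter, each leg's bounding box inset 58 mm from the nearest pair of top edges, running from the floor to the underside of the top.


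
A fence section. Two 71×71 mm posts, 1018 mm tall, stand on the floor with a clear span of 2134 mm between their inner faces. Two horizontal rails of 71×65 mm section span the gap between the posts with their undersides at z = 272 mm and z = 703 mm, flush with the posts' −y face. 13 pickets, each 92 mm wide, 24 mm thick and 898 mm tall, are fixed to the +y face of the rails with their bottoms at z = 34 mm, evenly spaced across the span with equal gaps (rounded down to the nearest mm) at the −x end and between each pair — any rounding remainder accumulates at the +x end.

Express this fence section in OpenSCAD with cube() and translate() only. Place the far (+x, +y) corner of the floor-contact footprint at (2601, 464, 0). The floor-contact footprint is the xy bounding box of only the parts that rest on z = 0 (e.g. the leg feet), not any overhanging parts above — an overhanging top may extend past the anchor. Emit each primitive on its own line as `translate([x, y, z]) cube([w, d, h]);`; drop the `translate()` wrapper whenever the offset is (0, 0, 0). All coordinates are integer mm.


translate([325, 393, 0]) cube([71, 71, 1018]);
translate([2530, 393, 0]) cube([71, 71, 1018]);
translate([396, 393, 272]) cube([2134, 71, 65]);
translate([396, 393, 703]) cube([2134, 71, 65]);
translate([463, 464, 34]) cube([92, 24, 898]);
translate([622, 464, 34]) cube([92, 24, 898]);
translate([781, 464, 34]) cube([92, 24, 898]);
translate([940, 464, 34]) cube([92, 24, 898]);
translate([1099, 464, 34]) cube([92, 24, 898]);
translate([1258, 464, 34]) cube([92, 24, 898]);
translate([1417, 464, 34]) cube([92, 24, 898]);
translate([1576, 464, 34]) cube([92, 24, 898]);
translate([1735, 464, 34]) cube([92, 24, 898]);
translate([1894, 464, 34]) cube([92, 24, 898]);
translate([2053, 464, 34]) cube([92, 24, 898]);
translate([2212, 464, 34]) cube([92, 24, 898]);
translate([2371, 464, 34]) cube([92, 24, 898]);


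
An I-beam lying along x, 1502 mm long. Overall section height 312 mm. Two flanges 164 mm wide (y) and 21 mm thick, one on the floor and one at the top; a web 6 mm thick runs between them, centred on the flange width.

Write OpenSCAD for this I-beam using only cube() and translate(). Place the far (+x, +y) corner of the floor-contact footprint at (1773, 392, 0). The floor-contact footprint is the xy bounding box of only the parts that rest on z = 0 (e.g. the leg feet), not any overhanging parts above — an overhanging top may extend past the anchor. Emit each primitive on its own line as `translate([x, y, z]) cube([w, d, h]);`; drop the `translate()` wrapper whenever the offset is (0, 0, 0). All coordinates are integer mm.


translate([271, 228, 0]) cube([1502, 164, 21]);
translate([271, 307, 21]) cube([1502, 6, 270]);
translate([271, 228, 291]) cube([1502, 164, 21]);


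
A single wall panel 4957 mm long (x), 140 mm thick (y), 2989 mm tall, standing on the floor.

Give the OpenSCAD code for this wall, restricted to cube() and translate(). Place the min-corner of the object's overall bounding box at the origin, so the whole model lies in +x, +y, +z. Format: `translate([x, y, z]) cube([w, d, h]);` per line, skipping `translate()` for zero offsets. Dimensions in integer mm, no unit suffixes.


cube([4957, 140, 2989]);


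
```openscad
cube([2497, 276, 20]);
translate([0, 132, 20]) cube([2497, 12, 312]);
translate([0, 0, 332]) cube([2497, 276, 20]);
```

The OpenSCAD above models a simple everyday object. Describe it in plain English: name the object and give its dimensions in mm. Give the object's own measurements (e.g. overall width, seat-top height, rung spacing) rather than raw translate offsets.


An I-beam lying along x, 2497 mm long. Overall section height 352 mm. Two flanges 276 mm wide (y) and 20 mm thick, one on the floor and one at the top; a web 12 mm thick runs between them, centred on the flange width.


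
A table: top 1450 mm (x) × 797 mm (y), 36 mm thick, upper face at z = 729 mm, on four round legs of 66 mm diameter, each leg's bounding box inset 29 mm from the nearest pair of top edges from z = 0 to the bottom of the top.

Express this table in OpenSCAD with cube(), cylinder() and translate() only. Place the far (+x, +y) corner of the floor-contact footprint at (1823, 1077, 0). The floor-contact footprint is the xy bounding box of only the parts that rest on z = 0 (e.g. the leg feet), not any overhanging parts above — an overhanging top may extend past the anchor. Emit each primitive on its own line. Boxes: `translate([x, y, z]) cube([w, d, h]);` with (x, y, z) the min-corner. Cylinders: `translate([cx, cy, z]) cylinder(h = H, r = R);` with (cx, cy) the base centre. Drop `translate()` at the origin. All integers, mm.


// leg_h = 729 - 36 = 693
translate([402, 309, 693]) cube([1450, 797, 36]);
translate([464, 371, 0]) cylinder(h = 693, r = 33);
translate([1790, 371, 0]) cylinder(h = 693, r = 33);
translate([464, 1044, 0]) cylinder(h = 693, r = 33);
translate([1790, 1044, 0]) cylinder(h = 693, r = 33);


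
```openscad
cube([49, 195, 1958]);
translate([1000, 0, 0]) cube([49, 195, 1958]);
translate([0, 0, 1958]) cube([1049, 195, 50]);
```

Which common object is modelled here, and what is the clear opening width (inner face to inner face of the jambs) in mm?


A door frame. The clear opening width is 951 mm.

Two 1958 mm tall posts with a header on top — a door frame. The left jamb is 49 mm wide at x = 0; the right jamb starts at x = 1000. The clear opening is 1000 − 49 = 951 mm.


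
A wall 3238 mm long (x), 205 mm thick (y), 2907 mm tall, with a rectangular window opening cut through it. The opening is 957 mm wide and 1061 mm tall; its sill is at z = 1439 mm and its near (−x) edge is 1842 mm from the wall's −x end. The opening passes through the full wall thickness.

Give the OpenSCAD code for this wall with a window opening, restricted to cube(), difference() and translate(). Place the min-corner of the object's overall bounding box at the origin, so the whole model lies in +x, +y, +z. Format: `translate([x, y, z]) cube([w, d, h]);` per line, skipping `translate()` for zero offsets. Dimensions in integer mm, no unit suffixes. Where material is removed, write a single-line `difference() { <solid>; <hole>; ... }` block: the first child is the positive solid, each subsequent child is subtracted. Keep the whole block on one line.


difference() { cube([3238, 205, 2907]); translate([1842, 0, 1439]) cube([957, 205, 1061]); }


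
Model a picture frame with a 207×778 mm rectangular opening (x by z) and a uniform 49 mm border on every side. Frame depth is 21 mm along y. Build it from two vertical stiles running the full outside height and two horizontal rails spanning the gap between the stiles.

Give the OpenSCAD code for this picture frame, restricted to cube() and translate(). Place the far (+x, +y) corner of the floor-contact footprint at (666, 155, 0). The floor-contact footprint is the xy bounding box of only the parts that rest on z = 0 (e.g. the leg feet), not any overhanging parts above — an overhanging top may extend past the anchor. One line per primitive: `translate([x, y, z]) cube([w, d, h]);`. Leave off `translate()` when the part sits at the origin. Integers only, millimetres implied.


translate([361, 134, 0]) cube([49, 21, 876]);
translate([617, 134, 0]) cube([49, 21, 876]);
translate([410, 134, 0]) cube([207, 21, 49]);
translate([410, 134, 827]) cube([207, 21, 49]);


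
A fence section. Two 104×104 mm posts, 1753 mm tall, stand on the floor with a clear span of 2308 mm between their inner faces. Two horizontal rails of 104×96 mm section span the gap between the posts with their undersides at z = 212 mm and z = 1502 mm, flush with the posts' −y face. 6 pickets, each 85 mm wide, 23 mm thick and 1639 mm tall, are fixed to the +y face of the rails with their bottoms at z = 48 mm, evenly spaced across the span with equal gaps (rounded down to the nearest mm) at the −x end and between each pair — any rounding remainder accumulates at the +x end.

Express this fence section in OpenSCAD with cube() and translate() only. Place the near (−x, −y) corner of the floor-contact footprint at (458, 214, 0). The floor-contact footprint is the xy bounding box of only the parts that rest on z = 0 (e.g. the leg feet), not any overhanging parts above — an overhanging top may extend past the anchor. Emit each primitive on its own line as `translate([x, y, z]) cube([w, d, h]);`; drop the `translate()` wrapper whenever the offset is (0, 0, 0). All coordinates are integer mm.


translate([458, 214, 0]) cube([104, 104, 1753]);
translate([2870, 214, 0]) cube([104, 104, 1753]);
translate([562, 214, 212]) cube([2308, 104, 96]);
translate([562, 214, 1502]) cube([2308, 104, 96]);
translate([818, 318, 48]) cube([85, 23, 1639]);
translate([1159, 318, 48]) cube([85, 23, 1639]);
translate([1500, 318, 48]) cube([85, 23, 1639]);
translate([1841, 318, 48]) cube([85, 23, 1639]);
translate([2182, 318, 48]) cube([85, 23, 1639]);
translate([2523, 318, 48]) cube([85, 23, 1639]);


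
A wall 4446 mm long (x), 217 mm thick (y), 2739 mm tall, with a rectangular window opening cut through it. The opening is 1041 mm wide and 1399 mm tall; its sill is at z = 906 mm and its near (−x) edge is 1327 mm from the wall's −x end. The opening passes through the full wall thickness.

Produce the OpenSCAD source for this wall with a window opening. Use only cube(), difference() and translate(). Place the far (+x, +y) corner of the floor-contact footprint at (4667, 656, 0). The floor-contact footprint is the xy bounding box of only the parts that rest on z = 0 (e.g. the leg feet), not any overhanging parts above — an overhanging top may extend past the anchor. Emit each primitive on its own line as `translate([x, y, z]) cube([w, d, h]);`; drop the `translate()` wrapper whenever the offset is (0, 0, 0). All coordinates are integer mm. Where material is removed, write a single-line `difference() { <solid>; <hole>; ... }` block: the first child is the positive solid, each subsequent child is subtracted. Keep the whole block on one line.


difference() { translate([221, 439, 0]) cube([4446, 217, 2739]); translate([1548, 439, 906]) cube([1041, 217, 1399]); }


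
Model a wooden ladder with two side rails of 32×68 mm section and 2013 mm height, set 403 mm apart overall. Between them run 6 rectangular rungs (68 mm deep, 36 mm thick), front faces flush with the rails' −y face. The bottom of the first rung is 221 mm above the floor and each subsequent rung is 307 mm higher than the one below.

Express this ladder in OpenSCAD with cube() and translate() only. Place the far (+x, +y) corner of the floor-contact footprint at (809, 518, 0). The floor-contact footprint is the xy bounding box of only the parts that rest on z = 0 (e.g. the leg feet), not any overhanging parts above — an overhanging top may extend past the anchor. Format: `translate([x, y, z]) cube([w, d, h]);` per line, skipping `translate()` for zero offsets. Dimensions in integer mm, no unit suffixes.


translate([406, 450, 0]) cube([32, 68, 2013]);
translate([777, 450, 0]) cube([32, 68, 2013]);
translate([438, 450, 221]) cube([339, 68, 36]);
translate([438, 450, 528]) cube([339, 68, 36]);
translate([438, 450, 835]) cube([339, 68, 36]);
translate([438, 450, 1142]) cube([339, 68, 36]);
translate([438, 450, 1449]) cube([339, 68, 36]);
translate([438, 450, 1756]) cube([339, 68, 36]);


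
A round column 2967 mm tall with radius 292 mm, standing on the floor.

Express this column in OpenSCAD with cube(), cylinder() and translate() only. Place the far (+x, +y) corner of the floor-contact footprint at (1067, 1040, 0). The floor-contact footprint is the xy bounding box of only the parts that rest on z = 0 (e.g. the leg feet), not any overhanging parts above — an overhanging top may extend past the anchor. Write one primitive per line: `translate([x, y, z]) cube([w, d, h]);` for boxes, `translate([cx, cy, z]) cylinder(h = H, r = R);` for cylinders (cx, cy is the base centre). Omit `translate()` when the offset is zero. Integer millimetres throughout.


translate([775, 748, 0]) cylinder(h = 2967, r = 292);
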